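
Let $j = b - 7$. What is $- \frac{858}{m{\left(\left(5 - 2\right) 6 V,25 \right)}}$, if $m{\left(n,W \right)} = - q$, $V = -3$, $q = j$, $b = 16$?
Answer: $\frac{286}{3} \approx 95.333$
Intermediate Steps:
$j = 9$ ($j = 16 - 7 = 9$)
$q = 9$
$m{\left(n,W \right)} = -9$ ($m{\left(n,W \right)} = \left(-1\right) 9 = -9$)
$- \frac{858}{m{\left(\left(5 - 2\right) 6 V,25 \right)}} = - \frac{858}{-9} = \left(-858\right) \left(- \frac{1}{9}\right) = \frac{286}{3}$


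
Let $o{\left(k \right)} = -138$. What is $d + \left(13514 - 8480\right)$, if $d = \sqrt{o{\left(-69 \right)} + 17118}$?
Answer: $5034 + 2 \sqrt{4245} \approx 5164.3$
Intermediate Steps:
$d = 2 \sqrt{4245}$ ($d = \sqrt{-138 + 17118} = \sqrt{16980} = 2 \sqrt{4245} \approx 130.31$)
$d + \left(13514 - 8480\right) = 2 \sqrt{4245} + \left(13514 - 8480\right) = 2 \sqrt{4245} + 5034 = 5034 + 2 \sqrt{4245}$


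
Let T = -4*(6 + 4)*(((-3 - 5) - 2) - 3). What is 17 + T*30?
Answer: 15617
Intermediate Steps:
T = 520 (T = -40*((-8 - 2) - 3) = -40*(-10 - 3) = -40*(-13) = -4*(-130) = 520)
17 + T*30 = 17 + 520*30 = 17 + 15600 = 15617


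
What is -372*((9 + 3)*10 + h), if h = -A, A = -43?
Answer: -60636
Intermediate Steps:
h = 43 (h = -1*(-43) = 43)
-372*((9 + 3)*10 + h) = -372*((9 + 3)*10 + 43) = -372*(12*10 + 43) = -372*(120 + 43) = -372*163 = -60636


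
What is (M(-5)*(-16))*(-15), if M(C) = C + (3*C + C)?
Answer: -6000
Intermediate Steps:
M(C) = 5*C (M(C) = C + 4*C = 5*C)
(M(-5)*(-16))*(-15) = ((5*(-5))*(-16))*(-15) = -25*(-16)*(-15) = 400*(-15) = -6000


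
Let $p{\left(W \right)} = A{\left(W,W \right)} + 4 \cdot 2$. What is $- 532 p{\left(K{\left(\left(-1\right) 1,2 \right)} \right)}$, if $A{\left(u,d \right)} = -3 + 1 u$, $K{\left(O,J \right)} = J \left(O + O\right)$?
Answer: $-532$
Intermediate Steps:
$K{\left(O,J \right)} = 2 J O$ ($K{\left(O,J \right)} = J 2 O = 2 J O$)
$A{\left(u,d \right)} = -3 + u$
$p{\left(W \right)} = 5 + W$ ($p{\left(W \right)} = \left(-3 + W\right) + 4 \cdot 2 = \left(-3 + W\right) + 8 = 5 + W$)
$- 532 p{\left(K{\left(\left(-1\right) 1,2 \right)} \right)} = - 532 \left(5 + 2 \cdot 2 \left(\left(-1\right) 1\right)\right) = - 532 \left(5 + 2 \cdot 2 \left(-1\right)\right) = - 532 \left(5 - 4\right) = \left(-532\right) 1 = -532$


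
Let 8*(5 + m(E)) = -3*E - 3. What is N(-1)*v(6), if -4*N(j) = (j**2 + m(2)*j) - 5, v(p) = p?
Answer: -51/16 ≈ -3.1875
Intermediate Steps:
m(E) = -43/8 - 3*E/8 (m(E) = -5 + (-3*E - 3)/8 = -5 + (-3 - 3*E)/8 = -5 + (-3/8 - 3*E/8) = -43/8 - 3*E/8)
N(j) = 5/4 - j**2/4 + 49*j/32 (N(j) = -((j**2 + (-43/8 - 3/8*2)*j) - 5)/4 = -((j**2 + (-43/8 - 3/4)*j) - 5)/4 = -((j**2 - 49*j/8) - 5)/4 = -(-5 + j**2 - 49*j/8)/4 = 5/4 - j**2/4 + 49*j/32)
N(-1)*v(6) = (5/4 - 1/4*(-1)**2 + (49/32)*(-1))*6 = (5/4 - 1/4*1 - 49/32)*6 = (5/4 - 1/4 - 49/32)*6 = -17/32*6 = -51/16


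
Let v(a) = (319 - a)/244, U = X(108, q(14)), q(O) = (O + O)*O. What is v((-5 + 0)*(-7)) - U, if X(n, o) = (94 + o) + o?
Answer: -53487/61 ≈ -876.84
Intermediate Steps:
q(O) = 2*O² (q(O) = (2*O)*O = 2*O²)
X(n, o) = 94 + 2*o
U = 878 (U = 94 + 2*(2*14²) = 94 + 2*(2*196) = 94 + 2*392 = 94 + 784 = 878)
v(a) = 319/244 - a/244 (v(a) = (319 - a)*(1/244) = 319/244 - a/244)
v((-5 + 0)*(-7)) - U = (319/244 - (-5 + 0)*(-7)/244) - 1*878 = (319/244 - (-5)*(-7)/244) - 878 = (319/244 - 1/244*35) - 878 = (319/244 - 35/244) - 878 = 71/61 - 878 = -53487/61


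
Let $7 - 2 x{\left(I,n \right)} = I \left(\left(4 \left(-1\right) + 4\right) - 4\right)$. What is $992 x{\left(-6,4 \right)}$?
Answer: $-8432$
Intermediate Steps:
$x{\left(I,n \right)} = \frac{7}{2} + 2 I$ ($x{\left(I,n \right)} = \frac{7}{2} - \frac{I \left(\left(4 \left(-1\right) + 4\right) - 4\right)}{2} = \frac{7}{2} - \frac{I \left(\left(-4 + 4\right) - 4\right)}{2} = \frac{7}{2} - \frac{I \left(0 - 4\right)}{2} = \frac{7}{2} - \frac{I \left(-4\right)}{2} = \frac{7}{2} - \frac{\left(-4\right) I}{2} = \frac{7}{2} + 2 I$)
$992 x{\left(-6,4 \right)} = 992 \left(\frac{7}{2} + 2 \left(-6\right)\right) = 992 \left(\frac{7}{2} - 12\right) = 992 \left(- \frac{17}{2}\right) = -8432$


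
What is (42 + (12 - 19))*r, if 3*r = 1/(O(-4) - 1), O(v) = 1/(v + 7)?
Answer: -35/2 ≈ -17.500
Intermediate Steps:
O(v) = 1/(7 + v)
r = -½ (r = 1/(3*(1/(7 - 4) - 1)) = 1/(3*(1/3 - 1)) = 1/(3*(⅓ - 1)) = 1/(3*(-⅔)) = (⅓)*(-3/2) = -½ ≈ -0.50000)
(42 + (12 - 19))*r = (42 + (12 - 19))*(-½) = (42 - 7)*(-½) = 35*(-½) = -35/2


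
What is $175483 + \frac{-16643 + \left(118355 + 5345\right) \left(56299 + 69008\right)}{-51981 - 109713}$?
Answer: $\frac{12874088945}{161694} \approx 79620.0$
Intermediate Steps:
$175483 + \frac{-16643 + \left(118355 + 5345\right) \left(56299 + 69008\right)}{-51981 - 109713} = 175483 + \frac{-16643 + 123700 \cdot 125307}{-161694} = 175483 + \left(-16643 + 15500475900\right) \left(- \frac{1}{161694}\right) = 175483 + 15500459257 \left(- \frac{1}{161694}\right) = 175483 - \frac{15500459257}{161694} = \frac{12874088945}{161694}$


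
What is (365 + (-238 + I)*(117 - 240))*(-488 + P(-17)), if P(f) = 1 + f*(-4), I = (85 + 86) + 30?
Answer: -2059804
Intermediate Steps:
I = 201 (I = 171 + 30 = 201)
P(f) = 1 - 4*f
(365 + (-238 + I)*(117 - 240))*(-488 + P(-17)) = (365 + (-238 + 201)*(117 - 240))*(-488 + (1 - 4*(-17))) = (365 - 37*(-123))*(-488 + (1 + 68)) = (365 + 4551)*(-488 + 69) = 4916*(-419) = -2059804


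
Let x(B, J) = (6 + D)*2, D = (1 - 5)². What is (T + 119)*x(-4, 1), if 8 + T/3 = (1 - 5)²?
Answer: 6292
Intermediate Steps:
T = 24 (T = -24 + 3*(1 - 5)² = -24 + 3*(-4)² = -24 + 3*16 = -24 + 48 = 24)
D = 16 (D = (-4)² = 16)
x(B, J) = 44 (x(B, J) = (6 + 16)*2 = 22*2 = 44)
(T + 119)*x(-4, 1) = (24 + 119)*44 = 143*44 = 6292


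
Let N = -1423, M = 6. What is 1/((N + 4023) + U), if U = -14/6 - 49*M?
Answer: 3/6911 ≈ 0.00043409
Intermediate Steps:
U = -889/3 (U = -14/6 - 49*6 = -14*⅙ - 294 = -7/3 - 294 = -889/3 ≈ -296.33)
1/((N + 4023) + U) = 1/((-1423 + 4023) - 889/3) = 1/(2600 - 889/3) = 1/(6911/3) = 3/6911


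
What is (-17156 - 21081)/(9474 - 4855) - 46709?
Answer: -215787108/4619 ≈ -46717.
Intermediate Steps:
(-17156 - 21081)/(9474 - 4855) - 46709 = -38237/4619 - 46709 = -215787108/4619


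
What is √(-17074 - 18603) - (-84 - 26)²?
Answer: -12100 + I*√35677 ≈ -12100.0 + 188.88*I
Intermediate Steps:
√(-17074 - 18603) - (-84 - 26)² = √(-35677) - 1*(-110)² = I*√35677 - 1*12100 = I*√35677 - 12100 = -12100 + I*√35677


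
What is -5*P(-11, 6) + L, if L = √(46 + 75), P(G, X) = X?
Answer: -19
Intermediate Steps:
L = 11 (L = √121 = 11)
-5*P(-11, 6) + L = -5*6 + 11 = -30 + 11 = -19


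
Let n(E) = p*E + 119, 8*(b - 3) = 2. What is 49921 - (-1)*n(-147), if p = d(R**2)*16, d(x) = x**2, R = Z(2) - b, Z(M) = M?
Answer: 708765/16 ≈ 44298.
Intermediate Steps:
b = 13/4 (b = 3 + (1/8)*2 = 3 + 1/4 = 13/4 ≈ 3.2500)
R = -5/4 (R = 2 - 1*13/4 = 2 - 13/4 = -5/4 ≈ -1.2500)
p = 625/16 (p = ((-5/4)**2)**2*16 = (25/16)**2*16 = (625/256)*16 = 625/16 ≈ 39.063)
n(E) = 119 + 625*E/16 (n(E) = 625*E/16 + 119 = 119 + 625*E/16)
49921 - (-1)*n(-147) = 49921 - (-1)*(119 + (625/16)*(-147)) = 49921 - (-1)*(119 - 91875/16) = 49921 - (-1)*(-89971)/16 = 49921 - 1*89971/16 = 49921 - 89971/16 = 708765/16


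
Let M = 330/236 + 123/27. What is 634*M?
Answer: 2004391/531 ≈ 3774.7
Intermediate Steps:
M = 6323/1062 (M = 330*(1/236) + 123*(1/27) = 165/118 + 41/9 = 6323/1062 ≈ 5.9539)
634*M = 634*(6323/1062) = 2004391/531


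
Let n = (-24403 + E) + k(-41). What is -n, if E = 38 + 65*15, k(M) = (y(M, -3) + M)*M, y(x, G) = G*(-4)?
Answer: 22201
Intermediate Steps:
y(x, G) = -4*G
k(M) = M*(12 + M) (k(M) = (-4*(-3) + M)*M = (12 + M)*M = M*(12 + M))
E = 1013 (E = 38 + 975 = 1013)
n = -22201 (n = (-24403 + 1013) - 41*(12 - 41) = -23390 - 41*(-29) = -23390 + 1189 = -22201)
-n = -1*(-22201) = 22201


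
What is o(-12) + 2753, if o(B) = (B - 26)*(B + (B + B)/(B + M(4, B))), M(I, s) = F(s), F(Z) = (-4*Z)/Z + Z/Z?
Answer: 15741/5 ≈ 3148.2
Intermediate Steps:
F(Z) = -3 (F(Z) = -4 + 1 = -3)
M(I, s) = -3
o(B) = (-26 + B)*(B + 2*B/(-3 + B)) (o(B) = (B - 26)*(B + (B + B)/(B - 3)) = (-26 + B)*(B + (2*B)/(-3 + B)) = (-26 + B)*(B + 2*B/(-3 + B)))
o(-12) + 2753 = -12*(26 + (-12)**2 - 27*(-12))/(-3 - 12) + 2753 = -12*(26 + 144 + 324)/(-15) + 2753 = -12*(-1/15)*494 + 2753 = 1976/5 + 2753 = 15741/5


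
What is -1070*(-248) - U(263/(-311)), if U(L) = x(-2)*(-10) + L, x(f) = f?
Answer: 82521003/311 ≈ 2.6534e+5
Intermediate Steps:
U(L) = 20 + L (U(L) = -2*(-10) + L = 20 + L)
-1070*(-248) - U(263/(-311)) = -1070*(-248) - (20 + 263/(-311)) = 265360 - (20 + 263*(-1/311)) = 265360 - (20 - 263/311) = 265360 - 1*5957/311 = 265360 - 5957/311 = 82521003/311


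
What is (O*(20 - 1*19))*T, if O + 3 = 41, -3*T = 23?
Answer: -874/3 ≈ -291.33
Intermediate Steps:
T = -23/3 (T = -⅓*23 = -23/3 ≈ -7.6667)
O = 38 (O = -3 + 41 = 38)
(O*(20 - 1*19))*T = (38*(20 - 1*19))*(-23/3) = (38*(20 - 19))*(-23/3) = (38*1)*(-23/3) = 38*(-23/3) = -874/3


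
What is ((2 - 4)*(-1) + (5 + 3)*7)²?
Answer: 3364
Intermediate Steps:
((2 - 4)*(-1) + (5 + 3)*7)² = (-2*(-1) + 8*7)² = (2 + 56)² = 58² = 3364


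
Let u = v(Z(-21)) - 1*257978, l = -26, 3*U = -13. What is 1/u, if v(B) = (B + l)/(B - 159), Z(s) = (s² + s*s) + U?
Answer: -308/79456859 ≈ -3.8763e-6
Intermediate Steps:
U = -13/3 (U = (⅓)*(-13) = -13/3 ≈ -4.3333)
Z(s) = -13/3 + 2*s² (Z(s) = (s² + s*s) - 13/3 = (s² + s²) - 13/3 = 2*s² - 13/3 = -13/3 + 2*s²)
v(B) = (-26 + B)/(-159 + B) (v(B) = (B - 26)/(B - 159) = (-26 + B)/(-159 + B))
u = -79456859/308 (u = (-26 + (-13/3 + 2*(-21)²))/(-159 + (-13/3 + 2*(-21)²)) - 1*257978 = (-26 + (-13/3 + 2*441))/(-159 + (-13/3 + 2*441)) - 257978 = (-26 + (-13/3 + 882))/(-159 + (-13/3 + 882)) - 257978 = (-26 + 2633/3)/(-159 + 2633/3) - 257978 = (2555/3)/(2156/3) - 257978 = (3/2156)*(2555/3) - 257978 = 365/308 - 257978 = -79456859/308 ≈ -2.5798e+5)
1/u = 1/(-79456859/308) = -308/79456859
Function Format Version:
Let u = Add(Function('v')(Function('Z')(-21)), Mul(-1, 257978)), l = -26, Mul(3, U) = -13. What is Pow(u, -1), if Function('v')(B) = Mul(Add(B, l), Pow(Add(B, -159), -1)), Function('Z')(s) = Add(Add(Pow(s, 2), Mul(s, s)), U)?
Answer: Rational(-308, 79456859) ≈ -3.8763e-6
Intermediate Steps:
U = Rational(-13, 3) (U = Mul(Rational(1, 3), -13) = Rational(-13, 3) ≈ -4.3333)
Function('Z')(s) = Add(Rational(-13, 3), Mul(2, Pow(s, 2))) (Function('Z')(s) = Add(Add(Pow(s, 2), Mul(s, s)), Rational(-13, 3)) = Add(Add(Pow(s, 2), Pow(s, 2)), Rational(-13, 3)) = Add(Mul(2, Pow(s, 2)), Rational(-13, 3)) = Add(Rational(-13, 3), Mul(2, Pow(s, 2))))
Function('v')(B) = Mul(Pow(Add(-159, B), -1), Add(-26, B)) (Function('v')(B) = Mul(Add(B, -26), Pow(Add(B, -159), -1)) = Mul(Add(-26, B), Pow(Add(-159, B), -1)) = Mul(Pow(Add(-159, B), -1), Add(-26, B)))
u = Rational(-79456859, 308) (u = Add(Mul(Pow(Add(-159, Add(Rational(-13, 3), Mul(2, Pow(-21, 2)))), -1), Add(-26, Add(Rational(-13, 3), Mul(2, Pow(-21, 2))))), Mul(-1, 257978)) = Add(Mul(Pow(Add(-159, Add(Rational(-13, 3), Mul(2, 441))), -1), Add(-26, Add(Rational(-13, 3), Mul(2, 441)))), -257978) = Add(Mul(Pow(Add(-159, Add(Rational(-13, 3), 882)), -1), Add(-26, Add(Rational(-13, 3), 882))), -257978) = Add(Mul(Pow(Add(-159, Rational(2633, 3)), -1), Add(-26, Rational(2633, 3))), -257978) = Add(Mul(Pow(Rational(2156, 3), -1), Rational(2555, 3)), -257978) = Add(Mul(Rational(3, 2156), Rational(2555, 3)), -257978) = Add(Rational(365, 308), -257978) = Rational(-79456859, 308) ≈ -2.5798e+5)
Pow(u, -1) = Pow(Rational(-79456859, 308), -1) = Rational(-308, 79456859)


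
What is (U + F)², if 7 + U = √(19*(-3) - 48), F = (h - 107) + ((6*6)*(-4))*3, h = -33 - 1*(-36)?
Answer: (543 - I*√105)² ≈ 2.9474e+5 - 11128.0*I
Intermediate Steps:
h = 3 (h = -33 + 36 = 3)
F = -536 (F = (3 - 107) + ((6*6)*(-4))*3 = -104 + (36*(-4))*3 = -104 - 144*3 = -104 - 432 = -536)
U = -7 + I*√105 (U = -7 + √(19*(-3) - 48) = -7 + √(-57 - 48) = -7 + √(-105) = -7 + I*√105 ≈ -7.0 + 10.247*I)
(U + F)² = ((-7 + I*√105) - 536)² = (-543 + I*√105)²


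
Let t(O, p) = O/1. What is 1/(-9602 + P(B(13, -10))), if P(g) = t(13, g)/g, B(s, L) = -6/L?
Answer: -3/28741 ≈ -0.00010438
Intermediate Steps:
t(O, p) = O (t(O, p) = O*1 = O)
P(g) = 13/g
1/(-9602 + P(B(13, -10))) = 1/(-9602 + 13/((-6/(-10)))) = 1/(-9602 + 13/((-6*(-1/10)))) = 1/(-9602 + 13/(3/5)) = 1/(-9602 + 13*(5/3)) = 1/(-9602 + 65/3) = 1/(-28741/3) = -3/28741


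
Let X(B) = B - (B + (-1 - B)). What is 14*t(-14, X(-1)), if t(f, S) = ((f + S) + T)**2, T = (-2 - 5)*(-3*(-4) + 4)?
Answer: 222264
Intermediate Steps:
X(B) = 1 + B (X(B) = B - 1*(-1) = B + 1 = 1 + B)
T = -112 (T = -7*(12 + 4) = -7*16 = -112)
t(f, S) = (-112 + S + f)**2 (t(f, S) = ((f + S) - 112)**2 = ((S + f) - 112)**2 = (-112 + S + f)**2)
14*t(-14, X(-1)) = 14*(-112 + (1 - 1) - 14)**2 = 14*(-112 + 0 - 14)**2 = 14*(-126)**2 = 14*15876 = 222264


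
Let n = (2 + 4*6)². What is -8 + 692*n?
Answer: 467784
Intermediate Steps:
n = 676 (n = (2 + 24)² = 26² = 676)
-8 + 692*n = -8 + 692*676 = -8 + 467792 = 467784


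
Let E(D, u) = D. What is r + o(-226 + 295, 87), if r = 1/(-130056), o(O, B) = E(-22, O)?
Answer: -2861233/130056 ≈ -22.000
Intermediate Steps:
o(O, B) = -22
r = -1/130056 ≈ -7.6890e-6
r + o(-226 + 295, 87) = -1/130056 - 22 = -2861233/130056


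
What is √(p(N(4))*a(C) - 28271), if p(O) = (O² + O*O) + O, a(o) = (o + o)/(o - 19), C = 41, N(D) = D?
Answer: I*√3404555/11 ≈ 167.74*I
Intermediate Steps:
a(o) = 2*o/(-19 + o) (a(o) = (2*o)/(-19 + o) = 2*o/(-19 + o))
p(O) = O + 2*O² (p(O) = (O² + O²) + O = 2*O² + O = O + 2*O²)
√(p(N(4))*a(C) - 28271) = √((4*(1 + 2*4))*(2*41/(-19 + 41)) - 28271) = √((4*(1 + 8))*(2*41/22) - 28271) = √((4*9)*(2*41*(1/22)) - 28271) = √(36*(41/11) - 28271) = √(1476/11 - 28271) = √(-309505/11) = I*√3404555/11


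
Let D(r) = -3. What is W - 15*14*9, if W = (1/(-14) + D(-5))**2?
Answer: -368591/196 ≈ -1880.6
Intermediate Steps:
W = 1849/196 (W = (1/(-14) - 3)**2 = (-1/14 - 3)**2 = (-43/14)**2 = 1849/196 ≈ 9.4337)
W - 15*14*9 = 1849/196 - 15*14*9 = 1849/196 - 210*9 = 1849/196 - 1*1890 = 1849/196 - 1890 = -368591/196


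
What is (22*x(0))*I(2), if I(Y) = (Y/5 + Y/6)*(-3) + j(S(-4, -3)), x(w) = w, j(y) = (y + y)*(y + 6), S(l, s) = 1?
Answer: 0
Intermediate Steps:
j(y) = 2*y*(6 + y) (j(y) = (2*y)*(6 + y) = 2*y*(6 + y))
I(Y) = 14 - 11*Y/10 (I(Y) = (Y/5 + Y/6)*(-3) + 2*1*(6 + 1) = (Y*(⅕) + Y*(⅙))*(-3) + 2*1*7 = (Y/5 + Y/6)*(-3) + 14 = (11*Y/30)*(-3) + 14 = -11*Y/10 + 14 = 14 - 11*Y/10)
(22*x(0))*I(2) = (22*0)*(14 - 11/10*2) = 0*(14 - 11/5) = 0*(59/5) = 0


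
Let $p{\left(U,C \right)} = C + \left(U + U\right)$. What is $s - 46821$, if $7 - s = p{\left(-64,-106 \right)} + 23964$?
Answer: $-70544$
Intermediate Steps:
$p{\left(U,C \right)} = C + 2 U$
$s = -23723$ ($s = 7 - \left(\left(-106 + 2 \left(-64\right)\right) + 23964\right) = 7 - \left(\left(-106 - 128\right) + 23964\right) = 7 - \left(-234 + 23964\right) = 7 - 23730 = -23723$)
$s - 46821 = -23723 - 46821 = -70544$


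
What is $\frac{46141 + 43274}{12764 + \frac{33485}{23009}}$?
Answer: $\frac{685783245}{97906787} \approx 7.0044$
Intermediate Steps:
$\frac{46141 + 43274}{12764 + \frac{33485}{23009}} = \frac{89415}{12764 + 33485 \cdot \frac{1}{23009}} = \frac{89415}{12764 + \frac{33485}{23009}} = \frac{89415}{\frac{293720361}{23009}} = 89415 \cdot \frac{23009}{293720361} = \frac{685783245}{97906787}$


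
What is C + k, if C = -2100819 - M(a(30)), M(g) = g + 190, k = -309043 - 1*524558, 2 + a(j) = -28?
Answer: -2934580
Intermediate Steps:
a(j) = -30 (a(j) = -2 - 28 = -30)
k = -833601 (k = -309043 - 524558 = -833601)
M(g) = 190 + g
C = -2100979 (C = -2100819 - (190 - 30) = -2100819 - 1*160 = -2100819 - 160 = -2100979)
C + k = -2100979 - 833601 = -2934580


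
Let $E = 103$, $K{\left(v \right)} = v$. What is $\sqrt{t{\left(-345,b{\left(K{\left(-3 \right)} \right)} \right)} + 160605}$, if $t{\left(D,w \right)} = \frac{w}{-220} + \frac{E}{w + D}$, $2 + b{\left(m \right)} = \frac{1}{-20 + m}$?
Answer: $\frac{\sqrt{16374301477912754805}}{10097230} \approx 400.76$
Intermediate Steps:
$b{\left(m \right)} = -2 + \frac{1}{-20 + m}$
$t{\left(D,w \right)} = \frac{103}{D + w} - \frac{w}{220}$ ($t{\left(D,w \right)} = \frac{w}{-220} + \frac{103}{w + D} = w \left(- \frac{1}{220}\right) + \frac{103}{D + w} = - \frac{w}{220} + \frac{103}{D + w} = \frac{103}{D + w} - \frac{w}{220}$)
$\sqrt{t{\left(-345,b{\left(K{\left(-3 \right)} \right)} \right)} + 160605} = \sqrt{\frac{22660 - \left(\frac{41 - -6}{-20 - 3}\right)^{2} - - 345 \frac{41 - -6}{-20 - 3}}{220 \left(-345 + \frac{41 - -6}{-20 - 3}\right)} + 160605} = \sqrt{\frac{22660 - \left(\frac{41 + 6}{-23}\right)^{2} - - 345 \frac{41 + 6}{-23}}{220 \left(-345 + \frac{41 + 6}{-23}\right)} + 160605} = \sqrt{\frac{22660 - \left(\left(- \frac{1}{23}\right) 47\right)^{2} - - 345 \left(\left(- \frac{1}{23}\right) 47\right)}{220 \left(-345 - \frac{47}{23}\right)} + 160605} = \sqrt{\frac{22660 - \left(- \frac{47}{23}\right)^{2} - \left(-345\right) \left(- \frac{47}{23}\right)}{220 \left(-345 - \frac{47}{23}\right)} + 160605} = \sqrt{\frac{22660 - \frac{2209}{529} - 705}{220 \left(- \frac{7982}{23}\right)} + 160605} = \sqrt{\frac{1}{220} \left(- \frac{23}{7982}\right) \left(22660 - \frac{2209}{529} - 705\right) + 160605} = \sqrt{\frac{1}{220} \left(- \frac{23}{7982}\right) \frac{11611986}{529} + 160605} = \sqrt{- \frac{5805993}{20194460} + 160605} = \sqrt{\frac{3243325442307}{20194460}} = \frac{\sqrt{16374301477912754805}}{10097230}$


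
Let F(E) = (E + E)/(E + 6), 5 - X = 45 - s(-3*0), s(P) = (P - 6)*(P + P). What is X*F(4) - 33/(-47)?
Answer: -1471/47 ≈ -31.298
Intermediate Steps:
s(P) = 2*P*(-6 + P) (s(P) = (-6 + P)*(2*P) = 2*P*(-6 + P))
X = -40 (X = 5 - (45 - 2*(-3*0)*(-6 - 3*0)) = 5 - (45 - 2*0*(-6 + 0)) = 5 - (45 - 2*0*(-6)) = 5 - (45 - 1*0) = 5 - (45 + 0) = 5 - 1*45 = 5 - 45 = -40)
F(E) = 2*E/(6 + E) (F(E) = (2*E)/(6 + E) = 2*E/(6 + E))
X*F(4) - 33/(-47) = -80*4/(6 + 4) - 33/(-47) = -80*4/10 - 33*(-1/47) = -80*4/10 + 33/47 = -40*⅘ + 33/47 = -32 + 33/47 = -1471/47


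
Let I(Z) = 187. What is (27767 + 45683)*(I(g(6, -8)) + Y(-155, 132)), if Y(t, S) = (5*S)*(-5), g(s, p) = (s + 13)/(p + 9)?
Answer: -228649850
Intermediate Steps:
g(s, p) = (13 + s)/(9 + p)
Y(t, S) = -25*S
(27767 + 45683)*(I(g(6, -8)) + Y(-155, 132)) = (27767 + 45683)*(187 - 25*132) = 73450*(187 - 3300) = 73450*(-3113) = -228649850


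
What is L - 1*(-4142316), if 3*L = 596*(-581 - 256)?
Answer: 3976032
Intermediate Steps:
L = -166284 (L = (596*(-581 - 256))/3 = (596*(-837))/3 = (⅓)*(-498852) = -166284)
L - 1*(-4142316) = -166284 - 1*(-4142316) = -166284 + 4142316 = 3976032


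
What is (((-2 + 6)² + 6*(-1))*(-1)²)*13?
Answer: 130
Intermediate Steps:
(((-2 + 6)² + 6*(-1))*(-1)²)*13 = ((4² - 6)*1)*13 = ((16 - 6)*1)*13 = (10*1)*13 = 10*13 = 130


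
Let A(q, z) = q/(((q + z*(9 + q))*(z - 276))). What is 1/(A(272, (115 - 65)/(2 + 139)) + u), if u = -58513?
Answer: -509164033/29792716414837 ≈ -1.7090e-5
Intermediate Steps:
A(q, z) = q/((-276 + z)*(q + z*(9 + q))) (A(q, z) = q/(((q + z*(9 + q))*(-276 + z))) = q/(((-276 + z)*(q + z*(9 + q)))) = q*(1/((-276 + z)*(q + z*(9 + q)))) = q/((-276 + z)*(q + z*(9 + q))))
1/(A(272, (115 - 65)/(2 + 139)) + u) = 1/(272/(-2484*(115 - 65)/(2 + 139) - 276*272 + 9*((115 - 65)/(2 + 139))**2 + 272*((115 - 65)/(2 + 139))**2 - 275*272*(115 - 65)/(2 + 139)) - 58513) = 1/(272/(-124200/141 - 75072 + 9*(50/141)**2 + 272*(50/141)**2 - 275*272*50/141) - 58513) = 1/(272/(-124200/141 - 75072 + 9*(50*(1/141))**2 + 272*(50*(1/141))**2 - 275*272*50*(1/141)) - 58513) = 1/(272/(-2484*50/141 - 75072 + 9*(50/141)**2 + 272*(50/141)**2 - 275*272*50/141) - 58513) = 1/(272/(-41400/47 - 75072 + 9*(2500/19881) + 272*(2500/19881) - 3740000/141) - 58513) = 1/(272/(-41400/47 - 75072 + 2500/2209 + 680000/19881 - 3740000/141) - 58513) = 1/(272/(-2036656132/19881) - 58513) = 1/(272*(-19881/2036656132) - 58513) = 1/(-1351908/509164033 - 58513) = 1/(-29792716414837/509164033) = -509164033/29792716414837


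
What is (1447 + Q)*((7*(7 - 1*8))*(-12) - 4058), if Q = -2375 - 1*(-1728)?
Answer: -3179200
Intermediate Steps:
Q = -647 (Q = -2375 + 1728 = -647)
(1447 + Q)*((7*(7 - 1*8))*(-12) - 4058) = (1447 - 647)*((7*(7 - 1*8))*(-12) - 4058) = 800*((7*(7 - 8))*(-12) - 4058) = 800*((7*(-1))*(-12) - 4058) = 800*(-7*(-12) - 4058) = 800*(84 - 4058) = 800*(-3974) = -3179200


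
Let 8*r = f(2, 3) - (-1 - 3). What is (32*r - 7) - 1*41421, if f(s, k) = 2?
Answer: -41404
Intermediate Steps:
r = 3/4 (r = (2 - (-1 - 3))/8 = (2 - 1*(-4))/8 = (2 + 4)/8 = (1/8)*6 = 3/4 ≈ 0.75000)
(32*r - 7) - 1*41421 = (32*(3/4) - 7) - 1*41421 = (24 - 7) - 41421 = 17 - 41421 = -41404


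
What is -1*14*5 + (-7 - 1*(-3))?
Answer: -74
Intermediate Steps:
-1*14*5 + (-7 - 1*(-3)) = -14*5 + (-7 + 3) = -70 - 4 = -74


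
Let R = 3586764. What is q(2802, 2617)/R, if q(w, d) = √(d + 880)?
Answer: √3497/3586764 ≈ 1.6487e-5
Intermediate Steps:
q(w, d) = √(880 + d)
q(2802, 2617)/R = √(880 + 2617)/3586764 = √3497*(1/3586764) = √3497/3586764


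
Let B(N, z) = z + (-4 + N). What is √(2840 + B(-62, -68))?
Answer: √2706 ≈ 52.019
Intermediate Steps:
B(N, z) = -4 + N + z
√(2840 + B(-62, -68)) = √(2840 + (-4 - 62 - 68)) = √(2840 - 134) = √2706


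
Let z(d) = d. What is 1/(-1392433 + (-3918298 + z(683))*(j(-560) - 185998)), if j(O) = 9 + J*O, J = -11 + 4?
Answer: 1/713274853002 ≈ 1.4020e-12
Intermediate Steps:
J = -7
j(O) = 9 - 7*O
1/(-1392433 + (-3918298 + z(683))*(j(-560) - 185998)) = 1/(-1392433 + (-3918298 + 683)*((9 - 7*(-560)) - 185998)) = 1/(-1392433 - 3917615*((9 + 3920) - 185998)) = 1/(-1392433 - 3917615*(3929 - 185998)) = 1/(-1392433 - 3917615*(-182069)) = 1/(-1392433 + 713276245435) = 1/713274853002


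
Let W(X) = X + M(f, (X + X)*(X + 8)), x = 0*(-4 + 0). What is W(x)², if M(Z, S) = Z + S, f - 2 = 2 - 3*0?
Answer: 16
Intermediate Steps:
f = 4 (f = 2 + (2 - 3*0) = 2 + (2 + 0) = 2 + 2 = 4)
M(Z, S) = S + Z
x = 0 (x = 0*(-4) = 0)
W(X) = 4 + X + 2*X*(8 + X) (W(X) = X + ((X + X)*(X + 8) + 4) = X + ((2*X)*(8 + X) + 4) = X + (2*X*(8 + X) + 4) = X + (4 + 2*X*(8 + X)) = 4 + X + 2*X*(8 + X))
W(x)² = (4 + 0 + 2*0*(8 + 0))² = (4 + 0 + 2*0*8)² = (4 + 0 + 0)² = 4² = 16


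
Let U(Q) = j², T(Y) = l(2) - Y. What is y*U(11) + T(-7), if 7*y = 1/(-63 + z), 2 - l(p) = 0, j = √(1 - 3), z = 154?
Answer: 5731/637 ≈ 8.9969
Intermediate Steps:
j = I*√2 (j = √(-2) = I*√2 ≈ 1.4142*I)
l(p) = 2 (l(p) = 2 - 1*0 = 2 + 0 = 2)
T(Y) = 2 - Y
U(Q) = -2 (U(Q) = (I*√2)² = -2)
y = 1/637 (y = 1/(7*(-63 + 154)) = (⅐)/91 = (⅐)*(1/91) = 1/637 ≈ 0.0015699)
y*U(11) + T(-7) = (1/637)*(-2) + (2 - 1*(-7)) = -2/637 + (2 + 7) = -2/637 + 9 = 5731/637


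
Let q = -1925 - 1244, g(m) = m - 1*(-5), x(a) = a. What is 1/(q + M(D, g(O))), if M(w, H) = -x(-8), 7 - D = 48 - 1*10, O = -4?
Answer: -1/3161 ≈ -0.00031636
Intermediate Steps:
g(m) = 5 + m (g(m) = m + 5 = 5 + m)
D = -31 (D = 7 - (48 - 1*10) = 7 - (48 - 10) = 7 - 1*38 = 7 - 38 = -31)
q = -3169
M(w, H) = 8 (M(w, H) = -1*(-8) = 8)
1/(q + M(D, g(O))) = 1/(-3169 + 8) = 1/(-3161) = -1/3161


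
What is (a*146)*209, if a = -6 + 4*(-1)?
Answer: -305140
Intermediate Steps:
a = -10 (a = -6 - 4 = -10)
(a*146)*209 = -10*146*209 = -1460*209 = -305140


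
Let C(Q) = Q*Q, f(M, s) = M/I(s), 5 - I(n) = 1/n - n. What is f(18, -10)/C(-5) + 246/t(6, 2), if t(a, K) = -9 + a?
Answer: -20126/245 ≈ -82.147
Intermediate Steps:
I(n) = 5 + n - 1/n (I(n) = 5 - (1/n - n) = 5 + (n - 1/n) = 5 + n - 1/n)
f(M, s) = M/(5 + s - 1/s)
C(Q) = Q**2
f(18, -10)/C(-5) + 246/t(6, 2) = (18*(-10)/(-1 - 10*(5 - 10)))/((-5)**2) + 246/(-9 + 6) = (18*(-10)/(-1 - 10*(-5)))/25 + 246/(-3) = (18*(-10)/(-1 + 50))*(1/25) + 246*(-1/3) = (18*(-10)/49)*(1/25) - 82 = (18*(-10)*(1/49))*(1/25) - 82 = -180/49*1/25 - 82 = -36/245 - 82 = -20126/245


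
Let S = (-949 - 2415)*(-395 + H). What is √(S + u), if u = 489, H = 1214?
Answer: I*√2754627 ≈ 1659.7*I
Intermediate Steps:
S = -2755116 (S = (-949 - 2415)*(-395 + 1214) = -3364*819 = -2755116)
√(S + u) = √(-2755116 + 489) = √(-2754627) = I*√2754627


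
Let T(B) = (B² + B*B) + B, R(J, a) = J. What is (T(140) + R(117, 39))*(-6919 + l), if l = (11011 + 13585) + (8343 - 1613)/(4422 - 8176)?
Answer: 1309039794348/1877 ≈ 6.9741e+8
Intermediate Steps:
l = 46163327/1877 (l = 24596 + 6730/(-3754) = 24596 + 6730*(-1/3754) = 24596 - 3365/1877 = 46163327/1877 ≈ 24594.)
T(B) = B + 2*B² (T(B) = (B² + B²) + B = 2*B² + B = B + 2*B²)
(T(140) + R(117, 39))*(-6919 + l) = (140*(1 + 2*140) + 117)*(-6919 + 46163327/1877) = (140*(1 + 280) + 117)*(33176364/1877) = (140*281 + 117)*(33176364/1877) = (39340 + 117)*(33176364/1877) = 39457*(33176364/1877) = 1309039794348/1877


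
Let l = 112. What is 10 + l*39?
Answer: 4378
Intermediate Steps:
10 + l*39 = 10 + 112*39 = 10 + 4368 = 4378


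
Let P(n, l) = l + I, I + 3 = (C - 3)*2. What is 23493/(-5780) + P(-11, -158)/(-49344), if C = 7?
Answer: -96529521/23767360 ≈ -4.0614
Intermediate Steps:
I = 5 (I = -3 + (7 - 3)*2 = -3 + 4*2 = -3 + 8 = 5)
P(n, l) = 5 + l (P(n, l) = l + 5 = 5 + l)
23493/(-5780) + P(-11, -158)/(-49344) = 23493/(-5780) + (5 - 158)/(-49344) = 23493*(-1/5780) - 153*(-1/49344) = -23493/5780 + 51/16448 = -96529521/23767360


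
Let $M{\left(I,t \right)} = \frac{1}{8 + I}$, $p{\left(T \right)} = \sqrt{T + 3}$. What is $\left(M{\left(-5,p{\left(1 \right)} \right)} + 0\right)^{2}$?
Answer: $\frac{1}{9} \approx 0.11111$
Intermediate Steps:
$p{\left(T \right)} = \sqrt{3 + T}$
$\left(M{\left(-5,p{\left(1 \right)} \right)} + 0\right)^{2} = \left(\frac{1}{8 - 5} + 0\right)^{2} = \left(\frac{1}{3} + 0\right)^{2} = \left(\frac{1}{3}\right)^{2} = \frac{1}{9}$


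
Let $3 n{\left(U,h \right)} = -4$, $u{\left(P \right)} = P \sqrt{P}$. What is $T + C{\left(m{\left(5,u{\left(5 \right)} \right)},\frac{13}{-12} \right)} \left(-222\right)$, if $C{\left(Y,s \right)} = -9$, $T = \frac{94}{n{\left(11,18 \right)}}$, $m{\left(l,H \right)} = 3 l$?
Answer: $\frac{3855}{2} \approx 1927.5$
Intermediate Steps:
$u{\left(P \right)} = P^{\frac{3}{2}}$
$n{\left(U,h \right)} = - \frac{4}{3}$ ($n{\left(U,h \right)} = \frac{1}{3} \left(-4\right) = - \frac{4}{3}$)
$T = - \frac{141}{2}$ ($T = \frac{94}{- \frac{4}{3}} = 94 \left(- \frac{3}{4}\right) = - \frac{141}{2} \approx -70.5$)
$T + C{\left(m{\left(5,u{\left(5 \right)} \right)},\frac{13}{-12} \right)} \left(-222\right) = - \frac{141}{2} - -1998 = - \frac{141}{2} + 1998 = \frac{3855}{2}$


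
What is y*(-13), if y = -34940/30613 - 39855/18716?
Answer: 24362236015/572952908 ≈ 42.521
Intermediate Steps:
y = -1874018155/572952908 (y = -34940*1/30613 - 39855*1/18716 = -34940/30613 - 39855/18716 = -1874018155/572952908 ≈ -3.2708)
y*(-13) = -1874018155/572952908*(-13) = 24362236015/572952908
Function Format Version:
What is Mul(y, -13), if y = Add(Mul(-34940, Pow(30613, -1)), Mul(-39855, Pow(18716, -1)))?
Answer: Rational(24362236015, 572952908) ≈ 42.521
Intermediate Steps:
y = Rational(-1874018155, 572952908) (y = Add(Mul(-34940, Rational(1, 30613)), Mul(-39855, Rational(1, 18716))) = Add(Rational(-34940, 30613), Rational(-39855, 18716)) = Rational(-1874018155, 572952908) ≈ -3.2708)
Mul(y, -13) = Mul(Rational(-1874018155, 572952908), -13) = Rational(24362236015, 572952908)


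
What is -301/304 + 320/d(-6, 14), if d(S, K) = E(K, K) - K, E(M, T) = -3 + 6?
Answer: -100591/3344 ≈ -30.081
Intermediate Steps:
E(M, T) = 3
d(S, K) = 3 - K
-301/304 + 320/d(-6, 14) = -301/304 + 320/(3 - 1*14) = -301*1/304 + 320/(3 - 14) = -301/304 + 320/(-11) = -301/304 + 320*(-1/11) = -301/304 - 320/11 = -100591/3344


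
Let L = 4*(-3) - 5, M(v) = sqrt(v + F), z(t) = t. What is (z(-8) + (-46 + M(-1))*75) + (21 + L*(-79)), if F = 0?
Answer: -2094 + 75*I ≈ -2094.0 + 75.0*I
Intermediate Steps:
M(v) = sqrt(v) (M(v) = sqrt(v + 0) = sqrt(v))
L = -17 (L = -12 - 5 = -17)
(z(-8) + (-46 + M(-1))*75) + (21 + L*(-79)) = (-8 + (-46 + sqrt(-1))*75) + (21 - 17*(-79)) = (-8 + (-46 + I)*75) + (21 + 1343) = (-8 + (-3450 + 75*I)) + 1364 = (-3458 + 75*I) + 1364 = -2094 + 75*I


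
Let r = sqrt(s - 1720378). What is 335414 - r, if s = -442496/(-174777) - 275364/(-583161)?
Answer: 335414 - I*sqrt(1985757070260420025010668806)/33974376699 ≈ 3.3541e+5 - 1311.6*I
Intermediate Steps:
s = 102057901228/33974376699 (s = -442496*(-1/174777) - 275364*(-1/583161) = 442496/174777 + 91788/194387 = 102057901228/33974376699 ≈ 3.0040)
r = I*sqrt(1985757070260420025010668806)/33974376699 (r = sqrt(102057901228/33974376699 - 1720378) = sqrt(-58448668178770994/33974376699) = I*sqrt(1985757070260420025010668806)/33974376699 ≈ 1311.6*I)
335414 - r = 335414 - I*sqrt(1985757070260420025010668806)/33974376699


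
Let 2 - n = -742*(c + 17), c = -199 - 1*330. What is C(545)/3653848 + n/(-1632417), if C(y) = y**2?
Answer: 624324274107/1988201196872 ≈ 0.31401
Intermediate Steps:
c = -529 (c = -199 - 330 = -529)
n = -379902 (n = 2 - (-742)*(-529 + 17) = 2 - (-742)*(-512) = 2 - 1*379904 = 2 - 379904 = -379902)
C(545)/3653848 + n/(-1632417) = 545**2/3653848 - 379902/(-1632417) = 297025*(1/3653848) - 379902*(-1/1632417) = 297025/3653848 + 126634/544139 = 624324274107/1988201196872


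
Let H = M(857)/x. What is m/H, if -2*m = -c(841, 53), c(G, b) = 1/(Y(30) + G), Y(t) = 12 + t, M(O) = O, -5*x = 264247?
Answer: -264247/7567310 ≈ -0.034920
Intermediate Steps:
x = -264247/5 (x = -⅕*264247 = -264247/5 ≈ -52849.)
c(G, b) = 1/(42 + G) (c(G, b) = 1/((12 + 30) + G) = 1/(42 + G))
H = -4285/264247 (H = 857/(-264247/5) = 857*(-5/264247) = -4285/264247 ≈ -0.016216)
m = 1/1766 (m = -(-1)/(2*(42 + 841)) = -(-1)/(2*883) = -½*(-1/883) = 1/1766 ≈ 0.00056625)
m/H = 1/(1766*(-4285/264247)) = (1/1766)*(-264247/4285) = -264247/7567310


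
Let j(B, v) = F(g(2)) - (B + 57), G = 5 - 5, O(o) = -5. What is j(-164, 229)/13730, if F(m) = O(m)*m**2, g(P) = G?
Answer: 107/13730 ≈ 0.0077932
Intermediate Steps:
G = 0
g(P) = 0
F(m) = -5*m**2
j(B, v) = -57 - B (j(B, v) = -5*0**2 - (B + 57) = -5*0 - (57 + B) = 0 + (-57 - B) = -57 - B)
j(-164, 229)/13730 = (-57 - 1*(-164))/13730 = (-57 + 164)*(1/13730) = 107*(1/13730) = 107/13730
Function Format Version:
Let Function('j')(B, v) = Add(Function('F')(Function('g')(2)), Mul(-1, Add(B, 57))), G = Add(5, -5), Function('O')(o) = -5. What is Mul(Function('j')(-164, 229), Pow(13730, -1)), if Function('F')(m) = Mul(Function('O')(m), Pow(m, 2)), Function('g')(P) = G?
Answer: Rational(107, 13730) ≈ 0.0077932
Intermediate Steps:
G = 0
Function('g')(P) = 0
Function('F')(m) = Mul(-5, Pow(m, 2))
Function('j')(B, v) = Add(-57, Mul(-1, B)) (Function('j')(B, v) = Add(Mul(-5, Pow(0, 2)), Mul(-1, Add(B, 57))) = Add(Mul(-5, 0), Mul(-1, Add(57, B))) = Add(0, Add(-57, Mul(-1, B))) = Add(-57, Mul(-1, B)))
Mul(Function('j')(-164, 229), Pow(13730, -1)) = Mul(Add(-57, Mul(-1, -164)), Pow(13730, -1)) = Mul(Add(-57, 164), Rational(1, 13730)) = Mul(107, Rational(1, 13730)) = Rational(107, 13730)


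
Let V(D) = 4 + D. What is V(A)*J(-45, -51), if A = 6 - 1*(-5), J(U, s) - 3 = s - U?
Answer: -45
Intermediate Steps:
J(U, s) = 3 + s - U (J(U, s) = 3 + (s - U) = 3 + s - U)
A = 11 (A = 6 + 5 = 11)
V(A)*J(-45, -51) = (4 + 11)*(3 - 51 - 1*(-45)) = 15*(3 - 51 + 45) = 15*(-3) = -45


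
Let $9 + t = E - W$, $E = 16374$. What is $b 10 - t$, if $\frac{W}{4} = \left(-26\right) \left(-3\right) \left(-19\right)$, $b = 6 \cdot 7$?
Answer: $-21873$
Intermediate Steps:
$b = 42$
$W = -5928$ ($W = 4 \left(-26\right) \left(-3\right) \left(-19\right) = 4 \cdot 78 \left(-19\right) = 4 \left(-1482\right) = -5928$)
$t = 22293$ ($t = -9 + \left(16374 - -5928\right) = -9 + \left(16374 + 5928\right) = -9 + 22302 = 22293$)
$b 10 - t = 42 \cdot 10 - 22293 = 420 - 22293 = -21873$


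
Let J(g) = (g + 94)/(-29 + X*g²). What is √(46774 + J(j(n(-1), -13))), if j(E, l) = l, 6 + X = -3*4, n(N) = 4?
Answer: √441127262983/3071 ≈ 216.27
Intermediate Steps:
X = -18 (X = -6 - 3*4 = -6 - 12 = -18)
J(g) = (94 + g)/(-29 - 18*g²) (J(g) = (g + 94)/(-29 - 18*g²) = (94 + g)/(-29 - 18*g²))
√(46774 + J(j(n(-1), -13))) = √(46774 + (-94 - 1*(-13))/(29 + 18*(-13)²)) = √(46774 + (-94 + 13)/(29 + 18*169)) = √(46774 - 81/(29 + 3042)) = √(46774 - 81/3071) = √(143642873/3071) = √441127262983/3071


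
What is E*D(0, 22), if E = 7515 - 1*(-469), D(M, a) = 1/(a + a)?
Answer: 1996/11 ≈ 181.45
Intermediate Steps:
D(M, a) = 1/(2*a)
E = 7984 (E = 7515 + 469 = 7984)
E*D(0, 22) = 7984*((1/2)/22) = 7984*((1/2)*(1/22)) = 7984*(1/44) = 1996/11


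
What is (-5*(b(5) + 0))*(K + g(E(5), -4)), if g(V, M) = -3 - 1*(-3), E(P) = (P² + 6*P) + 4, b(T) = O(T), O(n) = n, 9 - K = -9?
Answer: -450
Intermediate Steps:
K = 18 (K = 9 - 1*(-9) = 9 + 9 = 18)
b(T) = T
E(P) = 4 + P² + 6*P
g(V, M) = 0 (g(V, M) = -3 + 3 = 0)
(-5*(b(5) + 0))*(K + g(E(5), -4)) = (-5*(5 + 0))*(18 + 0) = -5*5*18 = -25*18 = -450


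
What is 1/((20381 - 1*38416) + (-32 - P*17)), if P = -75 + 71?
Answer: -1/17999 ≈ -5.5559e-5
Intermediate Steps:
P = -4
1/((20381 - 1*38416) + (-32 - P*17)) = 1/((20381 - 1*38416) + (-32 - 1*(-4)*17)) = 1/((20381 - 38416) + (-32 + 4*17)) = 1/(-18035 + (-32 + 68)) = 1/(-18035 + 36) = 1/(-17999) = -1/17999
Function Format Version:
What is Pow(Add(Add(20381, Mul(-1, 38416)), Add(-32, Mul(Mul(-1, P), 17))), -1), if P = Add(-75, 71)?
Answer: Rational(-1, 17999) ≈ -5.5559e-5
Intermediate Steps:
P = -4
Pow(Add(Add(20381, Mul(-1, 38416)), Add(-32, Mul(Mul(-1, P), 17))), -1) = Pow(Add(Add(20381, Mul(-1, 38416)), Add(-32, Mul(Mul(-1, -4), 17))), -1) = Pow(Add(Add(20381, -38416), Add(-32, Mul(4, 17))), -1) = Pow(Add(-18035, Add(-32, 68)), -1) = Pow(Add(-18035, 36), -1) = Pow(-17999, -1) = Rational(-1, 17999)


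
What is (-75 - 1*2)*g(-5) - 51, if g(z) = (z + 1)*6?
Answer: 1797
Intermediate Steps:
g(z) = 6 + 6*z (g(z) = (1 + z)*6 = 6 + 6*z)
(-75 - 1*2)*g(-5) - 51 = (-75 - 1*2)*(6 + 6*(-5)) - 51 = (-75 - 2)*(6 - 30) - 51 = -77*(-24) - 51 = 1848 - 51 = 1797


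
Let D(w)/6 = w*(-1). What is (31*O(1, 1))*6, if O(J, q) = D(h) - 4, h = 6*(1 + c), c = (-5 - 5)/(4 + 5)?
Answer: 0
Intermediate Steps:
c = -10/9 ≈ -1.1111
h = -⅔ (h = 6*(1 - 10/9) = 6*(-⅑) = -⅔ ≈ -0.66667)
D(w) = -6*w (D(w) = 6*(w*(-1)) = 6*(-w) = -6*w)
O(J, q) = 0 (O(J, q) = -6*(-⅔) - 4 = 4 - 4 = 0)
(31*O(1, 1))*6 = (31*0)*6 = 0*6 = 0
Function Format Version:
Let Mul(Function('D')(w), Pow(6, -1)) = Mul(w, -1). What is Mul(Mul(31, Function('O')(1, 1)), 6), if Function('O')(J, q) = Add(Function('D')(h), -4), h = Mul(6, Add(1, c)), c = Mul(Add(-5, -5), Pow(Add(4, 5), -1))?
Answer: 0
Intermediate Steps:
c = Rational(-10, 9) (c = Mul(-10, Pow(9, -1)) = Mul(-10, Rational(1, 9)) = Rational(-10, 9) ≈ -1.1111)
h = Rational(-2, 3) (h = Mul(6, Add(1, Rational(-10, 9))) = Mul(6, Rational(-1, 9)) = Rational(-2, 3) ≈ -0.66667)
Function('D')(w) = Mul(-6, w) (Function('D')(w) = Mul(6, Mul(w, -1)) = Mul(6, Mul(-1, w)) = Mul(-6, w))
Function('O')(J, q) = 0 (Function('O')(J, q) = Add(Mul(-6, Rational(-2, 3)), -4) = Add(4, -4) = 0)
Mul(Mul(31, Function('O')(1, 1)), 6) = Mul(Mul(31, 0), 6) = Mul(0, 6) = 0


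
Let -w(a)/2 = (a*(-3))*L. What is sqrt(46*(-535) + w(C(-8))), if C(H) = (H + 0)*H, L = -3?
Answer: I*sqrt(25762) ≈ 160.51*I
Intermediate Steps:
C(H) = H**2 (C(H) = H*H = H**2)
w(a) = -18*a (w(a) = -2*a*(-3)*(-3) = -2*(-3*a)*(-3) = -18*a)
sqrt(46*(-535) + w(C(-8))) = sqrt(46*(-535) - 18*(-8)**2) = sqrt(-24610 - 18*64) = sqrt(-24610 - 1152) = sqrt(-25762) = I*sqrt(25762)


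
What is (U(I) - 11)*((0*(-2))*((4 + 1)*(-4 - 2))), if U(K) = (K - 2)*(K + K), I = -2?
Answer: 0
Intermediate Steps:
U(K) = 2*K*(-2 + K) (U(K) = (-2 + K)*(2*K) = 2*K*(-2 + K))
(U(I) - 11)*((0*(-2))*((4 + 1)*(-4 - 2))) = (2*(-2)*(-2 - 2) - 11)*((0*(-2))*((4 + 1)*(-4 - 2))) = (2*(-2)*(-4) - 11)*(0*(5*(-6))) = (16 - 11)*(0*(-30)) = 5*0 = 0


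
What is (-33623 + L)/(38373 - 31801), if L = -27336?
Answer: -60959/6572 ≈ -9.2756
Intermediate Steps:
(-33623 + L)/(38373 - 31801) = (-33623 - 27336)/(38373 - 31801) = -60959/6572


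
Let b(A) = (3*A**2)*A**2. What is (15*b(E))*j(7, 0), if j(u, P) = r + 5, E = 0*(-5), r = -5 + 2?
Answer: 0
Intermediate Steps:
r = -3
E = 0
j(u, P) = 2 (j(u, P) = -3 + 5 = 2)
b(A) = 3*A**4
(15*b(E))*j(7, 0) = (15*(3*0**4))*2 = (15*(3*0))*2 = (15*0)*2 = 0*2 = 0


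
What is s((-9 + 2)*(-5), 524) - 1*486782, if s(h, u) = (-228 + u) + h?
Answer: -486451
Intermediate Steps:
s(h, u) = -228 + h + u
s((-9 + 2)*(-5), 524) - 1*486782 = (-228 + (-9 + 2)*(-5) + 524) - 1*486782 = (-228 - 7*(-5) + 524) - 486782 = (-228 + 35 + 524) - 486782 = 331 - 486782 = -486451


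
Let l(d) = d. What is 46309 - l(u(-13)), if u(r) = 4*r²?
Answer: 45633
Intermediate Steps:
46309 - l(u(-13)) = 46309 - 4*(-13)² = 46309 - 4*169 = 46309 - 1*676 = 46309 - 676 = 45633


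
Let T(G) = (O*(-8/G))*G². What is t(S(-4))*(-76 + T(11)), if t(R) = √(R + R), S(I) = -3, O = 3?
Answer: -340*I*√6 ≈ -832.83*I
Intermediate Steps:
t(R) = √2*√R (t(R) = √(2*R) = √2*√R)
T(G) = -24*G (T(G) = (3*(-8/G))*G² = (-24/G)*G² = -24*G)
t(S(-4))*(-76 + T(11)) = (√2*√(-3))*(-76 - 24*11) = (√2*(I*√3))*(-76 - 264) = (I*√6)*(-340) = -340*I*√6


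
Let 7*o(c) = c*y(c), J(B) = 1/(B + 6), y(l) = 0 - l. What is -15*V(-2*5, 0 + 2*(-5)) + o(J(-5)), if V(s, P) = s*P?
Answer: -10501/7 ≈ -1500.1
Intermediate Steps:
y(l) = -l
J(B) = 1/(6 + B)
o(c) = -c**2/7 (o(c) = (c*(-c))/7 = (-c**2)/7 = -c**2/7)
V(s, P) = P*s
-15*V(-2*5, 0 + 2*(-5)) + o(J(-5)) = -15*(0 + 2*(-5))*(-2*5) - 1/(7*(6 - 5)**2) = -15*(0 - 10)*(-10) - (1/1)**2/7 = -(-150)*(-10) - 1/7*1**2 = -15*100 - 1/7*1 = -1500 - 1/7 = -10501/7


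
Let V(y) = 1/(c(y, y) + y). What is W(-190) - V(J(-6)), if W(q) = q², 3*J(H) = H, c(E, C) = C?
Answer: 144401/4 ≈ 36100.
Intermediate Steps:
J(H) = H/3
V(y) = 1/(2*y) (V(y) = 1/(y + y) = 1/(2*y))
W(-190) - V(J(-6)) = (-190)² - 1/(2*((⅓)*(-6))) = 36100 - 1/(2*(-2)) = 36100 - (-1)/(2*2) = 36100 - 1*(-¼) = 36100 + ¼ = 144401/4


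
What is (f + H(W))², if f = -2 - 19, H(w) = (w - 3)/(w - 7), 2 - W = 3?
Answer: 1681/4 ≈ 420.25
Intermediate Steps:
W = -1 (W = 2 - 1*3 = 2 - 3 = -1)
H(w) = (-3 + w)/(-7 + w)
f = -21
(f + H(W))² = (-21 + (-3 - 1)/(-7 - 1))² = (-21 - 4/(-8))² = (-21 - ⅛*(-4))² = (-21 + ½)² = (-41/2)² = 1681/4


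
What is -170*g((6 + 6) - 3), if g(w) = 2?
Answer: -340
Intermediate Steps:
-170*g((6 + 6) - 3) = -170*2 = -340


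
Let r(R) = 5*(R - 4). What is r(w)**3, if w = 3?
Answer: -125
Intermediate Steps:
r(R) = -20 + 5*R (r(R) = 5*(-4 + R) = -20 + 5*R)
r(w)**3 = (-20 + 5*3)**3 = (-20 + 15)**3 = (-5)**3 = -125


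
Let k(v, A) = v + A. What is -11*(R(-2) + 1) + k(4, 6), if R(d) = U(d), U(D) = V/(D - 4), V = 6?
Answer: 10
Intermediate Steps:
k(v, A) = A + v
U(D) = 6/(-4 + D) (U(D) = 6/(D - 4) = 6/(-4 + D))
R(d) = 6/(-4 + d)
-11*(R(-2) + 1) + k(4, 6) = -11*(6/(-4 - 2) + 1) + (6 + 4) = -11*(6/(-6) + 1) + 10 = -11*(6*(-1/6) + 1) + 10 = -11*(-1 + 1) + 10 = -11*0 + 10 = 0 + 10 = 10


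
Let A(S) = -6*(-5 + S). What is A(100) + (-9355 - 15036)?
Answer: -24961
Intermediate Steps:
A(S) = 30 - 6*S
A(100) + (-9355 - 15036) = (30 - 6*100) + (-9355 - 15036) = (30 - 600) - 24391 = -570 - 24391 = -24961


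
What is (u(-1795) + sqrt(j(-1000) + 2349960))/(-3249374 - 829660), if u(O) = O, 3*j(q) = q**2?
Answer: 1795/4079034 - sqrt(6037410)/6118551 ≈ 3.8471e-5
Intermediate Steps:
j(q) = q**2/3
(u(-1795) + sqrt(j(-1000) + 2349960))/(-3249374 - 829660) = (-1795 + sqrt((1/3)*(-1000)**2 + 2349960))/(-3249374 - 829660) = (-1795 + sqrt((1/3)*1000000 + 2349960))/(-4079034) = (-1795 + sqrt(1000000/3 + 2349960))*(-1/4079034) = (-1795 + sqrt(8049880/3))*(-1/4079034) = (-1795 + 2*sqrt(6037410)/3)*(-1/4079034) = 1795/4079034 - sqrt(6037410)/6118551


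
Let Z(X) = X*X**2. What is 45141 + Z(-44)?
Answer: -40043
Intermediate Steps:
Z(X) = X**3
45141 + Z(-44) = 45141 + (-44)**3 = 45141 - 85184 = -40043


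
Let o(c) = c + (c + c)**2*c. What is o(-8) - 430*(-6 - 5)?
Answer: 2674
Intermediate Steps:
o(c) = c + 4*c**3 (o(c) = c + (2*c)**2*c = c + (4*c**2)*c = c + 4*c**3)
o(-8) - 430*(-6 - 5) = (-8 + 4*(-8)**3) - 430*(-6 - 5) = (-8 + 4*(-512)) - 430*(-11) = (-8 - 2048) - 86*(-55) = -2056 + 4730 = 2674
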